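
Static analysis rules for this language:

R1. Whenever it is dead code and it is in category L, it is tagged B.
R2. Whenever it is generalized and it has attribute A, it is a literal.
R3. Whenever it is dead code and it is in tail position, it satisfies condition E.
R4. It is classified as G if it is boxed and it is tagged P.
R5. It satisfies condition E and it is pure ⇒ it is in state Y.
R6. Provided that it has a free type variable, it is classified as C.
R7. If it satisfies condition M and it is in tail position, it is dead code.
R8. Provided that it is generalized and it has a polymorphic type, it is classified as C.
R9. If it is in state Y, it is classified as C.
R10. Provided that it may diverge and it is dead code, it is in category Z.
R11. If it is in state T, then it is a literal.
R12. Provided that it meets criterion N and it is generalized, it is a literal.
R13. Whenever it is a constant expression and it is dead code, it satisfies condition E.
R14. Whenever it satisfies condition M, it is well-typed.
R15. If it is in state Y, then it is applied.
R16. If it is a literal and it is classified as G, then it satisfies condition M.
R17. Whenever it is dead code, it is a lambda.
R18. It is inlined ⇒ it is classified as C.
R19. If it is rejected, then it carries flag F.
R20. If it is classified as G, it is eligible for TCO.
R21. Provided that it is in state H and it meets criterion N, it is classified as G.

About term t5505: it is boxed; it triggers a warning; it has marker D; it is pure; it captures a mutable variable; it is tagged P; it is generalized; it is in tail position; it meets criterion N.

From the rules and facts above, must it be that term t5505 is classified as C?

Yes

By R4 (it is boxed, it is tagged P): it is classified as G.
By R12 (it meets criterion N, it is generalized): it is a literal.
By R16 (it is a literal, it is classified as G): it satisfies condition M.
By R7 (it satisfies condition M, it is in tail position): it is dead code.
By R3 (it is dead code, it is in tail position): it satisfies condition E.
By R5 (it satisfies condition E, it is pure): it is in state Y.
By R9 (it is in state Y): it is classified as C.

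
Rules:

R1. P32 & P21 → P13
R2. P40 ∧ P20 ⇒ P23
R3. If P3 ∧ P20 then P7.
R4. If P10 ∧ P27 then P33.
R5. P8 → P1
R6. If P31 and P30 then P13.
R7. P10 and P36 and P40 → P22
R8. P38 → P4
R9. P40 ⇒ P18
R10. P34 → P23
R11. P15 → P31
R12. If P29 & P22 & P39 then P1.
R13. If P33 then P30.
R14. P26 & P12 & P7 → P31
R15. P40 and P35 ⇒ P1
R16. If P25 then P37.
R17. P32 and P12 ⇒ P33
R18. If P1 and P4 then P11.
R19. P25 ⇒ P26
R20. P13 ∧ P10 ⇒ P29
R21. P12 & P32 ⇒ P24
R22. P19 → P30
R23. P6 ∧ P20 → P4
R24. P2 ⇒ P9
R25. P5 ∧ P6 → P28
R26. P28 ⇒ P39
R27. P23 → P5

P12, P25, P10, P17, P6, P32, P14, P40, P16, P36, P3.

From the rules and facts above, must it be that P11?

Forward chaining from the given facts derives: P22, P18, P37, P33, P26, P24, P30.
The only rule concluding P11 is R18, which needs P1; that is never established.

No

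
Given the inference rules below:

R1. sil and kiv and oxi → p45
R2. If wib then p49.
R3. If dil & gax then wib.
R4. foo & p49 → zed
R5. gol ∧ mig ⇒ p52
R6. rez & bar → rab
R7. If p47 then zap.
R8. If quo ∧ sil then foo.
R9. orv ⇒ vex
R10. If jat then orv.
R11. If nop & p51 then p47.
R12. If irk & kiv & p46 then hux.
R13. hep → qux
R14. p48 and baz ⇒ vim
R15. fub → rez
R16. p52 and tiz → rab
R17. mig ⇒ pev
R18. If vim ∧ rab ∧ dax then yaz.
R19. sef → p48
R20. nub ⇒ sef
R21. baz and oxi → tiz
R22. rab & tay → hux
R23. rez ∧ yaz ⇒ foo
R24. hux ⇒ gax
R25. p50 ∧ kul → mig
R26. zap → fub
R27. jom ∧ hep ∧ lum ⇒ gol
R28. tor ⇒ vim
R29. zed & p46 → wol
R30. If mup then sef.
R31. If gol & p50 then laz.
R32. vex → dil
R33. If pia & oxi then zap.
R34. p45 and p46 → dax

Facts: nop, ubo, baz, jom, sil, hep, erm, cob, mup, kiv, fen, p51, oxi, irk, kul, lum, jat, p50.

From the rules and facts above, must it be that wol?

Forward chaining from the given facts derives: p45, orv, p47, qux, tiz, mig, gol, sef, laz, p52, zap, vex, rab, pev, p48, fub, dil, vim, rez.
The only rule concluding wol is R29, which needs zed; that is never established.

No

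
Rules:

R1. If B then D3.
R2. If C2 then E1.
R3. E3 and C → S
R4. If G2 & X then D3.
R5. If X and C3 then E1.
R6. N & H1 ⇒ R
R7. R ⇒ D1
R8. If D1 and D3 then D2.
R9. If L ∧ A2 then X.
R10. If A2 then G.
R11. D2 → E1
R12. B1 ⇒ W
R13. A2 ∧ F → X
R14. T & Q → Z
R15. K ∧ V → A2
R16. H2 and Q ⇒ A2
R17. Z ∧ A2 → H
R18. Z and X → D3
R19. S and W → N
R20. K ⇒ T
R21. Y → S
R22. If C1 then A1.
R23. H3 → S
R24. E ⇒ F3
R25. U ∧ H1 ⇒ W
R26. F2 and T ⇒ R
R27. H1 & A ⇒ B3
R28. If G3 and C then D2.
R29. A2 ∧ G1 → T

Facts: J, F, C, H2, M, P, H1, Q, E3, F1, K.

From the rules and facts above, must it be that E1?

No

Forward chaining from the given facts derives: S, A2, T, G, X, Z, H, D3.
Rules concluding E1: R2 needs C2; R5 needs C3; R11 needs D2 — none of these are established.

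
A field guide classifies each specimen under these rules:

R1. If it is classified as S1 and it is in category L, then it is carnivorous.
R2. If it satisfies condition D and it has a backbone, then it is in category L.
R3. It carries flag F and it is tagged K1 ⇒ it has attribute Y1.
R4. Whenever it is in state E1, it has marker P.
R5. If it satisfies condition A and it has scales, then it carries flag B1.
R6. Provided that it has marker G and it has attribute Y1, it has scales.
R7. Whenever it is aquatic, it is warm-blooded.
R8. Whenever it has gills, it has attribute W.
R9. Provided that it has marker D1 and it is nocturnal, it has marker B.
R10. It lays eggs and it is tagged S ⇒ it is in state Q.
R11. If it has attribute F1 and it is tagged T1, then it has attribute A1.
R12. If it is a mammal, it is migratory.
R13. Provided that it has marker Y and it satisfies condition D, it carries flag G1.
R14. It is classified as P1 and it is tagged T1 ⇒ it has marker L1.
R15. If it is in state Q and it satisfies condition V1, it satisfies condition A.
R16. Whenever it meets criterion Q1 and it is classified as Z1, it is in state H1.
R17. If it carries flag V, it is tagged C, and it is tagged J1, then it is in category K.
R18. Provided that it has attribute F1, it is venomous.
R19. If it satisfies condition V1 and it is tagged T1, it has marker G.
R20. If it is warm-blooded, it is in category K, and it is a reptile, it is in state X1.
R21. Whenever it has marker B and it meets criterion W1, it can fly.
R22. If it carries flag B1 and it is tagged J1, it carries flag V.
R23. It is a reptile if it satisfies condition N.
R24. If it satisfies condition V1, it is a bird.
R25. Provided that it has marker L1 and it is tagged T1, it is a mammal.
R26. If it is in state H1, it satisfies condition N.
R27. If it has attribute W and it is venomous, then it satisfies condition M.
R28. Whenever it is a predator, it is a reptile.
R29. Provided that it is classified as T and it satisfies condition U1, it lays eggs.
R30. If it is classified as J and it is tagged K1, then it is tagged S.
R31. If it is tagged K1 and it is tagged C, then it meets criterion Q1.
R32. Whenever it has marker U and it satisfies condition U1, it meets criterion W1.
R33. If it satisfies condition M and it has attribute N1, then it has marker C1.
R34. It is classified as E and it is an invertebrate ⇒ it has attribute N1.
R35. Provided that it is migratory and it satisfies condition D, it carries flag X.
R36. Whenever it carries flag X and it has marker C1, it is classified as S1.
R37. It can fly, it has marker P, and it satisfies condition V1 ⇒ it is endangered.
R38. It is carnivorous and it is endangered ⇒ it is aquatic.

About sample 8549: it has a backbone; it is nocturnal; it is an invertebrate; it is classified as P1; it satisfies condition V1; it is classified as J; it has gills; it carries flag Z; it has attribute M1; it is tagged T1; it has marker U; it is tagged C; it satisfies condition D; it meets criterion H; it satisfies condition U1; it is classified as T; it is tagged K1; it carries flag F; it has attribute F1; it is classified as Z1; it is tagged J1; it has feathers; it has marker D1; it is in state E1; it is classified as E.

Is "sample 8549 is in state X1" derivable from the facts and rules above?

By R2 (it satisfies condition D, it has a backbone): it is in category L.
By R3 (it carries flag F, it is tagged K1): it has attribute Y1.
By R4 (it is in state E1): it has marker P.
By R8 (it has gills): it has attribute W.
By R9 (it has marker D1, it is nocturnal): it has marker B.
By R14 (it is classified as P1, it is tagged T1): it has marker L1.
By R18 (it has attribute F1): it is venomous.
By R19 (it satisfies condition V1, it is tagged T1): it has marker G.
By R25 (it has marker L1, it is tagged T1): it is a mammal.
By R27 (it has attribute W, it is venomous): it satisfies condition M.
By R29 (it is classified as T, it satisfies condition U1): it lays eggs.
By R30 (it is classified as J, it is tagged K1): it is tagged S.
By R31 (it is tagged K1, it is tagged C): it meets criterion Q1.
By R32 (it has marker U, it satisfies condition U1): it meets criterion W1.
By R34 (it is classified as E, it is an invertebrate): it has attribute N1.
By R6 (it has marker G, it has attribute Y1): it has scales.
By R10 (it lays eggs, it is tagged S): it is in state Q.
By R12 (it is a mammal): it is migratory.
By R15 (it is in state Q, it satisfies condition V1): it satisfies condition A.
By R16 (it meets criterion Q1, it is classified as Z1): it is in state H1.
By R21 (it has marker B, it meets criterion W1): it can fly.
By R26 (it is in state H1): it satisfies condition N.
By R33 (it satisfies condition M, it has attribute N1): it has marker C1.
By R35 (it is migratory, it satisfies condition D): it carries flag X.
By R36 (it carries flag X, it has marker C1): it is classified as S1.
By R37 (it can fly, it has marker P, it satisfies condition V1): it is endangered.
By R1 (it is classified as S1, it is in category L): it is carnivorous.
By R5 (it satisfies condition A, it has scales): it carries flag B1.
By R22 (it carries flag B1, it is tagged J1): it carries flag V.
By R23 (it satisfies condition N): it is a reptile.
By R38 (it is carnivorous, it is endangered): it is aquatic.
By R7 (it is aquatic): it is warm-blooded.
By R17 (it carries flag V, it is tagged C, it is tagged J1): it is in category K.
By R20 (it is warm-blooded, it is in category K, it is a reptile): it is in state X1.

Yes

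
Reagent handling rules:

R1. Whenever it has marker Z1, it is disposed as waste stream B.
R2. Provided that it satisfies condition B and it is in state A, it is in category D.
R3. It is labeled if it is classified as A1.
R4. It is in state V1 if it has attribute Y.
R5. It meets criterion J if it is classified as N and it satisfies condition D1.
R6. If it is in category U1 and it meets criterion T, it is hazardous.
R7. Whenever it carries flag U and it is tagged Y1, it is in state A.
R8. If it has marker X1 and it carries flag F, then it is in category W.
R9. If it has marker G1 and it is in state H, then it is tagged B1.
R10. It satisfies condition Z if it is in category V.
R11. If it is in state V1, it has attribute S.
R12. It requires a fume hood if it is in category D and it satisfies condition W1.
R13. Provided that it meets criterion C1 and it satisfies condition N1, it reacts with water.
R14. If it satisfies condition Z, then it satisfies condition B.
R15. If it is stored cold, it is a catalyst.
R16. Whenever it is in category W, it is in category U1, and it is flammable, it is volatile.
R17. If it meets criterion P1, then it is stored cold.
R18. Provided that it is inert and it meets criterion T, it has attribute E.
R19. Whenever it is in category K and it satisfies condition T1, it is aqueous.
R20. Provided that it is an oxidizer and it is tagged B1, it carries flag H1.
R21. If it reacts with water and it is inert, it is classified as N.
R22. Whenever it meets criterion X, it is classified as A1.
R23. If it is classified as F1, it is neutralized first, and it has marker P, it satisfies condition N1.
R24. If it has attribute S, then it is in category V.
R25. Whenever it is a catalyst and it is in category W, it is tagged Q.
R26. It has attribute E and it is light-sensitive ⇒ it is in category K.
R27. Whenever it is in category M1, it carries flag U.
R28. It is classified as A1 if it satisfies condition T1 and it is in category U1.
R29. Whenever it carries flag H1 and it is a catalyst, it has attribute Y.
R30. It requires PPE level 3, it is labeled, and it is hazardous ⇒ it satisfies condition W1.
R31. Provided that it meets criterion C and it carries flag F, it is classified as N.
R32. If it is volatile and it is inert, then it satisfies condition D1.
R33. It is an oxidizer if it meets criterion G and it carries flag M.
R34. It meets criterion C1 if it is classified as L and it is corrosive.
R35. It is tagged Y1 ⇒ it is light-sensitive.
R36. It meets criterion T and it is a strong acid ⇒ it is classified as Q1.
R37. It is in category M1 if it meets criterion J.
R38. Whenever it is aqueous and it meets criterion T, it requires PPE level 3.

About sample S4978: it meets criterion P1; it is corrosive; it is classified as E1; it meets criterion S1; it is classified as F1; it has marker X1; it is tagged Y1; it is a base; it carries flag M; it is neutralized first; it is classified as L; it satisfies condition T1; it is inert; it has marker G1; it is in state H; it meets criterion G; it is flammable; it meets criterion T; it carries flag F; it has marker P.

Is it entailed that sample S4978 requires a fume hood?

No

Forward chaining from the given facts derives: is in category W, is tagged B1, is stored cold, has attribute E, satisfies condition N1, is an oxidizer, meets criterion C1, is light-sensitive, reacts with water, is a catalyst, carries flag H1, is classified as N, is tagged Q, is in category K, has attribute Y, is in state V1, has attribute S, is aqueous, is in category V, requires PPE level 3, satisfies condition Z, satisfies condition B.
The only rule concluding "it requires a fume hood" is R12, which needs "it is in category D"; that is never established.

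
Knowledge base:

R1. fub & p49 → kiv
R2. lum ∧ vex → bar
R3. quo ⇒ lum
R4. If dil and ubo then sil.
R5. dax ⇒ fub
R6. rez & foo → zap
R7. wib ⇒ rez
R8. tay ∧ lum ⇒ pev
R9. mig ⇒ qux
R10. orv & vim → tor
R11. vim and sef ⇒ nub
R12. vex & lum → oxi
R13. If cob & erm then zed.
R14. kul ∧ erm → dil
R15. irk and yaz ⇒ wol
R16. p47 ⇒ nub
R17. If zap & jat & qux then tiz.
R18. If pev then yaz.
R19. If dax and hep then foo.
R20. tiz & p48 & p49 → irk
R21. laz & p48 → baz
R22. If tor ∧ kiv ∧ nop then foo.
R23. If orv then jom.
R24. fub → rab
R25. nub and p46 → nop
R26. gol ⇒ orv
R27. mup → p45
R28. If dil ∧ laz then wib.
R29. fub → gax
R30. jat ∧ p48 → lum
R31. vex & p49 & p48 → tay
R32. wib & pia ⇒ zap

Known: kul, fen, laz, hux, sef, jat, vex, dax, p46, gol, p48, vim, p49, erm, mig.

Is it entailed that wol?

fub  (by R5: dax)
qux  (by R9: mig)
nub  (by R11: vim, sef)
dil  (by R14: kul, erm)
nop  (by R25: nub, p46)
orv  (by R26: gol)
wib  (by R28: dil, laz)
lum  (by R30: jat, p48)
tay  (by R31: vex, p49, p48)
kiv  (by R1: fub, p49)
rez  (by R7: wib)
pev  (by R8: tay, lum)
tor  (by R10: orv, vim)
yaz  (by R18: pev)
foo  (by R22: tor, kiv, nop)
zap  (by R6: rez, foo)
tiz  (by R17: zap, jat, qux)
irk  (by R20: tiz, p48, p49)
wol  (by R15: irk, yaz)

Yes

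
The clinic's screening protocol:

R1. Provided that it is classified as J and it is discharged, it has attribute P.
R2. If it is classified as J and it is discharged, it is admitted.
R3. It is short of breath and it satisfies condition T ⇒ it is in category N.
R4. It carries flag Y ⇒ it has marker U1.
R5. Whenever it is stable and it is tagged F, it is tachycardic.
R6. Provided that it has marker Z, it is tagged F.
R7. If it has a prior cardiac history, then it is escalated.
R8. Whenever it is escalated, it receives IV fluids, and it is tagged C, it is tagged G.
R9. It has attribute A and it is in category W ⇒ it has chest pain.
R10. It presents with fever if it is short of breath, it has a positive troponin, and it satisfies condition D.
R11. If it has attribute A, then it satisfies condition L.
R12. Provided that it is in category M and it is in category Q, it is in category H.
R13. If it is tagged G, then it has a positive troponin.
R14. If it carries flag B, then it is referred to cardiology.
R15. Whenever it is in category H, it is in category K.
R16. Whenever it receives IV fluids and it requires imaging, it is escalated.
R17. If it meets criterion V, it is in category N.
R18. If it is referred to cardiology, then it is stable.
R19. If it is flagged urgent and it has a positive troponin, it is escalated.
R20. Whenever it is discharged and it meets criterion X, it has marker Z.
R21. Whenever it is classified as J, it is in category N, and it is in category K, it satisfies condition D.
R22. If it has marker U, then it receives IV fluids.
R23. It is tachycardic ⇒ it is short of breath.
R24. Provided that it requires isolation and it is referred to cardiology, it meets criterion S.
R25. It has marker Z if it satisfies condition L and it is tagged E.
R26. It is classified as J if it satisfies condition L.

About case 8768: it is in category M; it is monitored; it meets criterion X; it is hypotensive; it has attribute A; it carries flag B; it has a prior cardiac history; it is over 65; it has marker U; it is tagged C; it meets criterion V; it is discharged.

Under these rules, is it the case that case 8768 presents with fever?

Forward chaining from the given facts derives: is escalated, satisfies condition L, is referred to cardiology, is in category N, is stable, has marker Z, receives IV fluids, is classified as J, has attribute P, is admitted, is tagged F, is tagged G, has a positive troponin, is tachycardic, is short of breath.
The only rule concluding "it presents with fever" is R10, which needs "it satisfies condition D"; that is never established.

No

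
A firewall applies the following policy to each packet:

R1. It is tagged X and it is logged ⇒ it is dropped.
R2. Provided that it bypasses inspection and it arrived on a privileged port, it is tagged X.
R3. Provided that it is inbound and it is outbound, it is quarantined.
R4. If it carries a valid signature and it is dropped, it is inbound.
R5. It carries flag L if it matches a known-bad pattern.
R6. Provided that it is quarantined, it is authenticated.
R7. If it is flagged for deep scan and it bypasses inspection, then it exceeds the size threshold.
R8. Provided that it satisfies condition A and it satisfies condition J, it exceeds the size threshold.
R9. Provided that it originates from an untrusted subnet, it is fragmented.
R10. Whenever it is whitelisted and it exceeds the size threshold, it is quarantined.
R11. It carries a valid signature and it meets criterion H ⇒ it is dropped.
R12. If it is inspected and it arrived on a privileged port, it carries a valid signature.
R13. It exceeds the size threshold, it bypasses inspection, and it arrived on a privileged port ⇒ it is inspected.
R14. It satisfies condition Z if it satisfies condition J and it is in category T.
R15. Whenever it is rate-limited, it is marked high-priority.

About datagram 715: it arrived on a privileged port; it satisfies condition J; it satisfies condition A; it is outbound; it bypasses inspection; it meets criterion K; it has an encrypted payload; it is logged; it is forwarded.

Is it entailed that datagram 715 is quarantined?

By R2 (it bypasses inspection, it arrived on a privileged port): it is tagged X.
By R8 (it satisfies condition A, it satisfies condition J): it exceeds the size threshold.
By R13 (it exceeds the size threshold, it bypasses inspection, it arrived on a privileged port): it is inspected.
By R1 (it is tagged X, it is logged): it is dropped.
By R12 (it is inspected, it arrived on a privileged port): it carries a valid signature.
By R4 (it carries a valid signature, it is dropped): it is inbound.
By R3 (it is inbound, it is outbound): it is quarantined.

Yes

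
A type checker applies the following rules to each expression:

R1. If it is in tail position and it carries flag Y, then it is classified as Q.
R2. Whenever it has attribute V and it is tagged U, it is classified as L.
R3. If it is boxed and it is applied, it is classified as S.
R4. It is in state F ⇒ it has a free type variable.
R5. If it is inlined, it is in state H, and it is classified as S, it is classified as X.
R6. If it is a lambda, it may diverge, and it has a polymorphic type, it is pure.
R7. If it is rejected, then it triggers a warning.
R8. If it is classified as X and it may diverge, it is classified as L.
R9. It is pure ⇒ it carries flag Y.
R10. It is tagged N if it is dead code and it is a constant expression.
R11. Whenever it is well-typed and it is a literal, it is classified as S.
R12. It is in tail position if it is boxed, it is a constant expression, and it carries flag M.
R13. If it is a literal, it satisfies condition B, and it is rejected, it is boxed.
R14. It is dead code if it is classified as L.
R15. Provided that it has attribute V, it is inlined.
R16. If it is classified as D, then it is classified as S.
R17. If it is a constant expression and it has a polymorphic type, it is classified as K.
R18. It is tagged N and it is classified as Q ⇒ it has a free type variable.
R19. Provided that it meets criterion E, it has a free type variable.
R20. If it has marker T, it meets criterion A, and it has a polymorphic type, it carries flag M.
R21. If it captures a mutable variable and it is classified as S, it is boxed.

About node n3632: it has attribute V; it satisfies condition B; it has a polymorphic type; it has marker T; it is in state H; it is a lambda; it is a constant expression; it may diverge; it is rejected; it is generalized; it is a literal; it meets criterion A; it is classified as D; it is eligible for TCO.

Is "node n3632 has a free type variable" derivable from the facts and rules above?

By R6 (it is a lambda, it may diverge, it has a polymorphic type): it is pure.
By R9 (it is pure): it carries flag Y.
By R13 (it is a literal, it satisfies condition B, it is rejected): it is boxed.
By R15 (it has attribute V): it is inlined.
By R16 (it is classified as D): it is classified as S.
By R20 (it has marker T, it meets criterion A, it has a polymorphic type): it carries flag M.
By R5 (it is inlined, it is in state H, it is classified as S): it is classified as X.
By R8 (it is classified as X, it may diverge): it is classified as L.
By R12 (it is boxed, it is a constant expression, it carries flag M): it is in tail position.
By R14 (it is classified as L): it is dead code.
By R1 (it is in tail position, it carries flag Y): it is classified as Q.
By R10 (it is dead code, it is a constant expression): it is tagged N.
By R18 (it is tagged N, it is classified as Q): it has a free type variable.

Yes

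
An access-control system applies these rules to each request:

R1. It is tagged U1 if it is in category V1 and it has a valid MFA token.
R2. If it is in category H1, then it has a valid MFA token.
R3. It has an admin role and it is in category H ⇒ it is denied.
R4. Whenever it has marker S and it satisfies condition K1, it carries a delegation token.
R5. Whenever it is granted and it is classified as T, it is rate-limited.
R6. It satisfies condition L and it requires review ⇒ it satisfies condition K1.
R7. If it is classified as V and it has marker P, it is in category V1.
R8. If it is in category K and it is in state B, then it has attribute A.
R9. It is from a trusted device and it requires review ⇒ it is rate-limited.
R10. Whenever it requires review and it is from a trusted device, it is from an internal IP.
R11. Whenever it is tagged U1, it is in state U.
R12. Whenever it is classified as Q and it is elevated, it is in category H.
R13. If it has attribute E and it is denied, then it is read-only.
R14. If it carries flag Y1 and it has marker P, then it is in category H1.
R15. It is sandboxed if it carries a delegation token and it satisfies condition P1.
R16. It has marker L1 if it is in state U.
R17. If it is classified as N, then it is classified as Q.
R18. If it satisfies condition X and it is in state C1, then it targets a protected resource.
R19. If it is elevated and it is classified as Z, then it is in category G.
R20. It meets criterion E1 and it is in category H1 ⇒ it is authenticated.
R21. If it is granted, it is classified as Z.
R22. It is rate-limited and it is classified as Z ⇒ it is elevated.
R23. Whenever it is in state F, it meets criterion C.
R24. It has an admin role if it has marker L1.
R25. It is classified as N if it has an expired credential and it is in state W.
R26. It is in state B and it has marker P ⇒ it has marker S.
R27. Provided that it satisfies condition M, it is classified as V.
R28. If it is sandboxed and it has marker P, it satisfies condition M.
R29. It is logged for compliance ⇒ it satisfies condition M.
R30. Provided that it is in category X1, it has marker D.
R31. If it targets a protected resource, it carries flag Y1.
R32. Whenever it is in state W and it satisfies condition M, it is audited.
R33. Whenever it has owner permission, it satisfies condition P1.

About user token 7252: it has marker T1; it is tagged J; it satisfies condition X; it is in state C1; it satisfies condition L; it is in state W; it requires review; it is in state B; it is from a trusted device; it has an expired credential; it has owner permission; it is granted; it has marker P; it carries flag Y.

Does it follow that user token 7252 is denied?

By R6 (it satisfies condition L, it requires review): it satisfies condition K1.
By R9 (it is from a trusted device, it requires review): it is rate-limited.
By R18 (it satisfies condition X, it is in state C1): it targets a protected resource.
By R21 (it is granted): it is classified as Z.
By R22 (it is rate-limited, it is classified as Z): it is elevated.
By R25 (it has an expired credential, it is in state W): it is classified as N.
By R26 (it is in state B, it has marker P): it has marker S.
By R31 (it targets a protected resource): it carries flag Y1.
By R33 (it has owner permission): it satisfies condition P1.
By R4 (it has marker S, it satisfies condition K1): it carries a delegation token.
By R14 (it carries flag Y1, it has marker P): it is in category H1.
By R15 (it carries a delegation token, it satisfies condition P1): it is sandboxed.
By R17 (it is classified as N): it is classified as Q.
By R28 (it is sandboxed, it has marker P): it satisfies condition M.
By R2 (it is in category H1): it has a valid MFA token.
By R12 (it is classified as Q, it is elevated): it is in category H.
By R27 (it satisfies condition M): it is classified as V.
By R7 (it is classified as V, it has marker P): it is in category V1.
By R1 (it is in category V1, it has a valid MFA token): it is tagged U1.
By R11 (it is tagged U1): it is in state U.
By R16 (it is in state U): it has marker L1.
By R24 (it has marker L1): it has an admin role.
By R3 (it has an admin role, it is in category H): it is denied.

Yes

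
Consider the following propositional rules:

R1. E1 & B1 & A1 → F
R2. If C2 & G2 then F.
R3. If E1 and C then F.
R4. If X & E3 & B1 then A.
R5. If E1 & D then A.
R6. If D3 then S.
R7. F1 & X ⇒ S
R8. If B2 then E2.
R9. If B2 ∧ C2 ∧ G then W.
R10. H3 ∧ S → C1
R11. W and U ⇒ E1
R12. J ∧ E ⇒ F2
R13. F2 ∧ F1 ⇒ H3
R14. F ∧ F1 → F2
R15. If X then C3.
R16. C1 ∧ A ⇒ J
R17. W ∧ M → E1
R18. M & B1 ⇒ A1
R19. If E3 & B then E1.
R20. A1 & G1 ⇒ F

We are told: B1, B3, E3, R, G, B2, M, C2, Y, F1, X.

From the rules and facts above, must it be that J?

A  (by R4: X, E3, B1)
S  (by R7: F1, X)
W  (by R9: B2, C2, G)
E1  (by R17: W, M)
A1  (by R18: M, B1)
F  (by R1: E1, B1, A1)
F2  (by R14: F, F1)
H3  (by R13: F2, F1)
C1  (by R10: H3, S)
J  (by R16: C1, A)

Yes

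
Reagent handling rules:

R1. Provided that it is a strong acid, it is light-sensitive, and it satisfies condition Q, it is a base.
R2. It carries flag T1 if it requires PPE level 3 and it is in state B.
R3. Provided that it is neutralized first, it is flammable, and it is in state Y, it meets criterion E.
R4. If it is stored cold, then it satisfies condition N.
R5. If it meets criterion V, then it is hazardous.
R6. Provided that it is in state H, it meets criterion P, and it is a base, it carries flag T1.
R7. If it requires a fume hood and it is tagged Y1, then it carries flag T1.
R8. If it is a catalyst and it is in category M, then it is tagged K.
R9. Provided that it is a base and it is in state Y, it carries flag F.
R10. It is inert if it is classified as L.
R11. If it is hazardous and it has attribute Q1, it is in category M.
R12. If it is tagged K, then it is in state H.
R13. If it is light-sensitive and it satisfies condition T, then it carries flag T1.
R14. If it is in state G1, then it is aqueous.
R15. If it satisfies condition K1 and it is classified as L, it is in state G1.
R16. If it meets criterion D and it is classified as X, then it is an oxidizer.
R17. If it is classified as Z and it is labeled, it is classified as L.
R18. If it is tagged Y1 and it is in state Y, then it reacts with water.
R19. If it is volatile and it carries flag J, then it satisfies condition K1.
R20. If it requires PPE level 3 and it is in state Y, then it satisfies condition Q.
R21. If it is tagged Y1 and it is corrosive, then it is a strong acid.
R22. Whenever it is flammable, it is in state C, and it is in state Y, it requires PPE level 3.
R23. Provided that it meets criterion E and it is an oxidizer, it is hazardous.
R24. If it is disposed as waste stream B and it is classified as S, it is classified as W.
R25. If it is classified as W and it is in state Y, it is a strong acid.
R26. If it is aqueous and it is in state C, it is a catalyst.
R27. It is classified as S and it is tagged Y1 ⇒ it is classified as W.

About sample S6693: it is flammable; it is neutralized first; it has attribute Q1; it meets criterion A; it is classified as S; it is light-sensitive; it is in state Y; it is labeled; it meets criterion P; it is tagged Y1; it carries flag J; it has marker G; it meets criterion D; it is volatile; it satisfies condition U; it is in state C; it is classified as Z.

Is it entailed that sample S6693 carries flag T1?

Forward chaining from the given facts derives: meets criterion E, is classified as L, reacts with water, satisfies condition K1, requires PPE level 3, is classified as W, is inert, is in state G1, satisfies condition Q, is a strong acid, is a base, carries flag F, is aqueous, is a catalyst.
Rules concluding "it carries flag T1": R2 needs "it is in state B"; R6 needs "it is in state H"; R7 needs "it requires a fume hood"; R13 needs "it satisfies condition T" — none of these are established.

No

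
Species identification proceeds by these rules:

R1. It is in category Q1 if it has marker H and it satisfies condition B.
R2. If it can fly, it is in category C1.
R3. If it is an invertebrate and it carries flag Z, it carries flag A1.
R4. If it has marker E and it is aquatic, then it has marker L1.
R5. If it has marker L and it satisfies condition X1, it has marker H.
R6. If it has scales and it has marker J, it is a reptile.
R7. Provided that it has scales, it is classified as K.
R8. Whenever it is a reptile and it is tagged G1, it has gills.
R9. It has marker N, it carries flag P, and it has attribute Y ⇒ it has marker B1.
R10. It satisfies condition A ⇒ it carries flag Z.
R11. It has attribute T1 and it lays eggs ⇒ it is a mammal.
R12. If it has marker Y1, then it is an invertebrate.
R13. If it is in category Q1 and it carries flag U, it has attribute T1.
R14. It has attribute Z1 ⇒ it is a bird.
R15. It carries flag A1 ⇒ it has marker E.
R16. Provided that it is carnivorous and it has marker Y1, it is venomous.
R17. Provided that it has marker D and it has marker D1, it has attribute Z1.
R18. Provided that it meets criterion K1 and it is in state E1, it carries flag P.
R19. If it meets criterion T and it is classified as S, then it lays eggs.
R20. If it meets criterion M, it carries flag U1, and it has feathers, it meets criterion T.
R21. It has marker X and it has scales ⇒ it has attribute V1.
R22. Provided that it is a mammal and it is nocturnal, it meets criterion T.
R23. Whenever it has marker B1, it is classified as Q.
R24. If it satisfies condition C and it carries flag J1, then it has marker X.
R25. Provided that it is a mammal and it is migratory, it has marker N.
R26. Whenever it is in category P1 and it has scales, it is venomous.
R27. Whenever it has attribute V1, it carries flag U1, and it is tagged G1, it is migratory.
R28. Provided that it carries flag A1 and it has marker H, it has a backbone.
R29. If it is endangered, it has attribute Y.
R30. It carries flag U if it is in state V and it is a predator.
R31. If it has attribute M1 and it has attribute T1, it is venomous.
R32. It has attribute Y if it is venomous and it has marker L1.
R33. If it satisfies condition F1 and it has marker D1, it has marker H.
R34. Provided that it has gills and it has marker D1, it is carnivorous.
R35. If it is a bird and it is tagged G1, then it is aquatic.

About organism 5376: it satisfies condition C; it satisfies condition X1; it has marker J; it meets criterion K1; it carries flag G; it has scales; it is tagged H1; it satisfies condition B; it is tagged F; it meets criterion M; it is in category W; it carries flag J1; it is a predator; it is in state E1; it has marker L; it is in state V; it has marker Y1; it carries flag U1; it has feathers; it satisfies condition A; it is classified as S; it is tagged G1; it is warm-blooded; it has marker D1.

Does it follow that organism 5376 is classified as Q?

Forward chaining from the given facts derives: has marker H, is a reptile, is classified as K, has gills, carries flag Z, is an invertebrate, carries flag P, meets criterion T, has marker X, carries flag U, is carnivorous, is in category Q1, carries flag A1, has attribute T1, has marker E, is venomous, lays eggs, has attribute V1, is migratory, has a backbone, is a mammal, has marker N.
The only rule concluding "it is classified as Q" is R23, which needs "it has marker B1"; that is never established.

No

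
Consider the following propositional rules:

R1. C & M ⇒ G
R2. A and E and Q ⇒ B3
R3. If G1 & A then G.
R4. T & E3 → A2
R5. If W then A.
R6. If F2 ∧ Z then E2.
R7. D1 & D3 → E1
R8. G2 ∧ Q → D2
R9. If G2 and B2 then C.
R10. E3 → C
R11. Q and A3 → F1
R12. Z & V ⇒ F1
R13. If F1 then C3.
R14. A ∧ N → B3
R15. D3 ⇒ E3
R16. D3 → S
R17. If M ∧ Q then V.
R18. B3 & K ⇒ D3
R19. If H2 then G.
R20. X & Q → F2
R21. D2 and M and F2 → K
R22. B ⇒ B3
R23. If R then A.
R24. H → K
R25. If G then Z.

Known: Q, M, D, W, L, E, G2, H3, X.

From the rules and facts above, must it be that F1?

A  (by R5: W)
D2  (by R8: G2, Q)
V  (by R17: M, Q)
F2  (by R20: X, Q)
K  (by R21: D2, M, F2)
B3  (by R2: A, E, Q)
D3  (by R18: B3, K)
E3  (by R15: D3)
C  (by R10: E3)
G  (by R1: C, M)
Z  (by R25: G)
F1  (by R12: Z, V)

Yes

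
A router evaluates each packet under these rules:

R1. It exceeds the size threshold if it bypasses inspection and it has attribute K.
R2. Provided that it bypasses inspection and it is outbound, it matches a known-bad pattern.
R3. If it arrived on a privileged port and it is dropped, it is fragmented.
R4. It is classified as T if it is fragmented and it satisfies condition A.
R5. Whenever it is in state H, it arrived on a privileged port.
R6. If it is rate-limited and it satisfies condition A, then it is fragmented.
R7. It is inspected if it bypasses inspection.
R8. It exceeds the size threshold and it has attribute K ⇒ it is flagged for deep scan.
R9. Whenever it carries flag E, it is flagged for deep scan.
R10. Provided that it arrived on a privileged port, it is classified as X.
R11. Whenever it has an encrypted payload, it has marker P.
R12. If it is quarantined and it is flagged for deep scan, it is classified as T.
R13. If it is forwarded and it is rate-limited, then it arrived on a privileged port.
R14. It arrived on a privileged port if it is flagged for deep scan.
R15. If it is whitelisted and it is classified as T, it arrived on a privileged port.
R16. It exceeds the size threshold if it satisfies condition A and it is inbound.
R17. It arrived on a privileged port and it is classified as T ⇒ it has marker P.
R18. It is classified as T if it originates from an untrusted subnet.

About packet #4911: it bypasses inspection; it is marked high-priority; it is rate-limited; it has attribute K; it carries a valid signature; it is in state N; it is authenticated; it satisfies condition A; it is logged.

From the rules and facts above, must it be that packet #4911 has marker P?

Yes

By R1 (it bypasses inspection, it has attribute K): it exceeds the size threshold.
By R6 (it is rate-limited, it satisfies condition A): it is fragmented.
By R8 (it exceeds the size threshold, it has attribute K): it is flagged for deep scan.
By R14 (it is flagged for deep scan): it arrived on a privileged port.
By R4 (it is fragmented, it satisfies condition A): it is classified as T.
By R17 (it arrived on a privileged port, it is classified as T): it has marker P.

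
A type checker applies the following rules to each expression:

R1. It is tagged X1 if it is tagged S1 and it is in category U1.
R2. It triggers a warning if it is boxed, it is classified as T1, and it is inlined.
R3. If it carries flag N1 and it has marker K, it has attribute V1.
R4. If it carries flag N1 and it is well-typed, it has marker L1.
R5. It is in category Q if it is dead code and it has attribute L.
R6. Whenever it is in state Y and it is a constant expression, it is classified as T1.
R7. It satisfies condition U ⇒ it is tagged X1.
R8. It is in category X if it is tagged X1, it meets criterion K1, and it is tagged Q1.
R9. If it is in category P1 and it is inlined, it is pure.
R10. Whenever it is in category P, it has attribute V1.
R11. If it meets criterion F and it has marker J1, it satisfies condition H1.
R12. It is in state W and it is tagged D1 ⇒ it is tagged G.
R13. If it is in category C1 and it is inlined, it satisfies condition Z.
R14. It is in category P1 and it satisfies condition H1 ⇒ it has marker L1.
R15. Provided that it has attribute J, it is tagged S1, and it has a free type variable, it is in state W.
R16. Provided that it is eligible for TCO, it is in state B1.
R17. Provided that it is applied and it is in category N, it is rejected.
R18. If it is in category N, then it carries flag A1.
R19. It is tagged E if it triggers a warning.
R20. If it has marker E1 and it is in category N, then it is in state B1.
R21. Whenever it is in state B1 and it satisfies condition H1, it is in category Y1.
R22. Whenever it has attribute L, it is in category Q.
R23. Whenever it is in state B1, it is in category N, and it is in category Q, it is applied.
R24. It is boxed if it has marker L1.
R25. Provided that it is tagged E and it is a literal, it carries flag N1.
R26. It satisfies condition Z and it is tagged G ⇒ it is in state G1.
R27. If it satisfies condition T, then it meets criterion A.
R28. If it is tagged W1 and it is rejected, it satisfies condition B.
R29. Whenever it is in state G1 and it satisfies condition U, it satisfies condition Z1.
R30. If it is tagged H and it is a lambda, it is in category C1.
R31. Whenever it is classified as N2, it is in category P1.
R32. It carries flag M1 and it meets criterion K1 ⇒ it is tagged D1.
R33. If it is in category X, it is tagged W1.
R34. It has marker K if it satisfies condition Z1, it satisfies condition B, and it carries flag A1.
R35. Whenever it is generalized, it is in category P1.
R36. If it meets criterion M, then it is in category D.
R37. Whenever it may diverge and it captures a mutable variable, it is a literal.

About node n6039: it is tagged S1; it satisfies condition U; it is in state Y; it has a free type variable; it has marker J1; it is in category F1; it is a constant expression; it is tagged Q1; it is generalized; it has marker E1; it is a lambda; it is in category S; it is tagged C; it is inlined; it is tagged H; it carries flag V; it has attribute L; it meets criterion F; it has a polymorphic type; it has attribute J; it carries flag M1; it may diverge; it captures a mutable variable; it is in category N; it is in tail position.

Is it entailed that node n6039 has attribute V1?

Forward chaining from the given facts derives: is classified as T1, is tagged X1, satisfies condition H1, is in state W, carries flag A1, is in state B1, is in category Y1, is in category Q, is applied, is in category C1, is in category P1, is a literal, is pure, satisfies condition Z, has marker L1, is rejected, is boxed, triggers a warning, is tagged E, carries flag N1.
Rules concluding "it has attribute V1": R3 needs "it has marker K"; R10 needs "it is in category P" — none of these are established.

No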